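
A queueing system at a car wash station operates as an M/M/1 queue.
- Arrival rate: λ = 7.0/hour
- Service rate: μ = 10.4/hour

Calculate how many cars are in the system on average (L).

ρ = λ/μ = 7.0/10.4 = 0.6731
For M/M/1: L = λ/(μ-λ)
L = 7.0/(10.4-7.0) = 7.0/3.40
L = 2.0588 cars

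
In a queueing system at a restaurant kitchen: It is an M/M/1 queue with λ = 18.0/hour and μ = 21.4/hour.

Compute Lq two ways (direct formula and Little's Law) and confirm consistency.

Method 1 (direct): Lq = λ²/(μ(μ-λ)) = 324.00/(21.4 × 3.40) = 4.4530

Method 2 (Little's Law):
W = 1/(μ-λ) = 1/3.40 = 0.29412
Wq = W - 1/μ = 0.29412 - 0.046729 = 0.24739
Lq = λWq = 18.0 × 0.24739 = 4.4530 ✔ (matches Method 1)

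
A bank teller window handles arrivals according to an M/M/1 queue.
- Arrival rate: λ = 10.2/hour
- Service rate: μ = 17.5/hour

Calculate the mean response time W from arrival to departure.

First, compute utilization: ρ = λ/μ = 10.2/17.5 = 0.5829
For M/M/1: W = 1/(μ-λ)
W = 1/(17.5-10.2) = 1/7.30
W = 0.1370 hours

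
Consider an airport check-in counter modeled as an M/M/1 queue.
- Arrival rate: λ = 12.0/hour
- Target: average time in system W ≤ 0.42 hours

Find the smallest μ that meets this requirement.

For M/M/1: W = 1/(μ-λ)
Need W ≤ 0.42, so 1/(μ-λ) ≤ 0.42
μ - λ ≥ 1/0.42 = 2.3810
μ ≥ 12.0 + 2.3810 = 14.3810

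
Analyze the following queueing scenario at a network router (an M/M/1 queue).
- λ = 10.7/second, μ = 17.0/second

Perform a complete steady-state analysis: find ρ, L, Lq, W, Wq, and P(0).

Step 1: ρ = λ/μ = 10.7/17.0 = 0.6294
Step 2: L = λ/(μ-λ) = 10.7/6.30 = 1.6984
Step 3: Lq = λ²/(μ(μ-λ)) = 114.49/(17.0×6.30) = 1.0690
Step 4: W = 1/(μ-λ) = 1/6.30 = 0.15873
Step 5: Wq = λ/(μ(μ-λ)) = 10.7/(17.0×6.30) = 0.09991
Step 6: P(0) = 1-ρ = 0.3706
Verify: L = λW = 10.7×0.15873 = 1.6984 ✔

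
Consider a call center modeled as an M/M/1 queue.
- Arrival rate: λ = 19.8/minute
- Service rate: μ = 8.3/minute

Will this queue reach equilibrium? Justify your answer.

Stability requires ρ = λ/(cμ) < 1
ρ = 19.8/(1 × 8.3) = 19.8/8.30 = 2.3855
Since 2.3855 ≥ 1, the system is UNSTABLE.
Queue grows without bound. Need μ > λ = 19.8.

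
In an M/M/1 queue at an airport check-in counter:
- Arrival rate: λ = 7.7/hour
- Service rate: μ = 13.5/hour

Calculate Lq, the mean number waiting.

ρ = λ/μ = 7.7/13.5 = 0.5704
For M/M/1: Lq = λ²/(μ(μ-λ))
Lq = 59.29/(13.5 × 5.80)
Lq = 0.7572 passengers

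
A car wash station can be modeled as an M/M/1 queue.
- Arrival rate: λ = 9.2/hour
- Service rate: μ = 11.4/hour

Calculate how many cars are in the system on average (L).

ρ = λ/μ = 9.2/11.4 = 0.8070
For M/M/1: L = λ/(μ-λ)
L = 9.2/(11.4-9.2) = 9.2/2.20
L = 4.1818 cars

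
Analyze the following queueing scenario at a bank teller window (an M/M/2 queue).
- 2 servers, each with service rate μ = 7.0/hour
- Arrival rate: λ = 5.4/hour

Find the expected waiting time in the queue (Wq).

Traffic intensity: ρ = λ/(cμ) = 5.4/(2×7.0) = 0.3857
Since ρ = 0.3857 < 1, system is stable.
Offered load a = λ/μ = cρ = 5.4/7.0 = 0.7714
P₀ = [ Σₙ₌₀^1 aⁿ/n! + a^2/(2!(1-ρ)) ]⁻¹
Σ = a^0/0! + a^1/1! = 1.0000 + 0.7714 = 1.7714
a^2/(2!(1-ρ)) = 0.5951/(2 × 0.6143) = 0.4844
P₀ = 1/(1.7714 + 0.4844) = 0.4433
Lq = P₀·a^2·ρ / (2!(1-ρ)²) = 0.4433 × 0.5951 × 0.3857 / (2 × 0.3773) = 0.1348
Wq = Lq/λ = 0.13483/5.4 = 0.02497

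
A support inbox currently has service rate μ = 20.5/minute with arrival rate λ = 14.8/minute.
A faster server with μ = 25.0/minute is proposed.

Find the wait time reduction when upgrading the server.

System 1: ρ₁ = 14.8/20.5 = 0.7220, W₁ = 1/(20.5-14.8) = 0.17544
System 2: ρ₂ = 14.8/25.0 = 0.5920, W₂ = 1/(25.0-14.8) = 0.098039
Improvement: (W₁-W₂)/W₁ = (0.17544-0.098039)/0.17544 = 44.12%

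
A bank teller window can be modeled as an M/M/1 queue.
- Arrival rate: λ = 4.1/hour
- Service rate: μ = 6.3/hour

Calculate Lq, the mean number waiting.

ρ = λ/μ = 4.1/6.3 = 0.6508
For M/M/1: Lq = λ²/(μ(μ-λ))
Lq = 16.81/(6.3 × 2.20)
Lq = 1.2128 transactions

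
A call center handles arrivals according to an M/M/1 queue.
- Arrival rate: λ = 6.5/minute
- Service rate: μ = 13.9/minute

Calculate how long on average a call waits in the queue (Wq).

First, compute utilization: ρ = λ/μ = 6.5/13.9 = 0.4676
For M/M/1: Wq = λ/(μ(μ-λ))
Wq = 6.5/(13.9 × (13.9-6.5))
Wq = 6.5/(13.9 × 7.40)
Wq = 0.06319 minutes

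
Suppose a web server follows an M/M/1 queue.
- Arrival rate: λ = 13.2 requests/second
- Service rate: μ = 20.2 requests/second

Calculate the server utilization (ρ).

Server utilization: ρ = λ/μ
ρ = 13.2/20.2 = 0.6535
The server is busy 65.35% of the time.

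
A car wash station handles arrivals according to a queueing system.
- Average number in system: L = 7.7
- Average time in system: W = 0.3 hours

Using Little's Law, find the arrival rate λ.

Little's Law: L = λW, so λ = L/W
λ = 7.7/0.3 = 25.6667 cars/hour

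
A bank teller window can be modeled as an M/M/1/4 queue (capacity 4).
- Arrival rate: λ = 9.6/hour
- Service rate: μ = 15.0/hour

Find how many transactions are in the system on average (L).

ρ = λ/μ = 9.6/15.0 = 0.6400
P₀ = (1-ρ)/(1-ρ^(K+1)) = (1-0.6400)/(1-0.6400^5) = 0.3600/0.8926 = 0.4033
P_K = P₀×ρ^K = 0.40330 × 0.6400^4 = 0.40330 × 0.16777 = 0.06766
L = ρ[1 - (K+1)ρ^K + Kρ^(K+1)] / [(1-ρ)(1-ρ^(K+1))]
L = 0.6400 × (1 - 5×0.1678 + 4×0.1074) / ((1 - 0.6400) × (1 - 0.1074)) = 1.1763 transactions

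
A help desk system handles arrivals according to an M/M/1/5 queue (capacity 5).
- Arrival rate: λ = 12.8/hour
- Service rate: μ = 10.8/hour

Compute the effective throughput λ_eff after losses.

ρ = λ/μ = 12.8/10.8 = 1.18519
P₀ = (1-ρ)/(1-ρ^(K+1)) = (1-1.18519)/(1-1.18519^6) = -0.1852/-1.7716 = 0.1045
P_K = P₀×ρ^K = 0.104534 × 1.18519^5 = 0.104534 × 2.33851 = 0.2445
λ_eff = λ(1-P_K) = 12.8 × (1 - 0.24445) = 12.8 × 0.75555 = 9.6710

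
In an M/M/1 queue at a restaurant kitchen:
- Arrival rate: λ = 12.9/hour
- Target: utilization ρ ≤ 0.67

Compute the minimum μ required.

ρ = λ/μ, so μ = λ/ρ
μ ≥ 12.9/0.67 = 19.2537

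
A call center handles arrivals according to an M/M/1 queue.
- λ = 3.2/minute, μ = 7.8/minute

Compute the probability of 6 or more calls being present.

ρ = λ/μ = 3.2/7.8 = 0.41026
P(N ≥ n) = ρⁿ
P(N ≥ 6) = 0.41026^6
P(N ≥ 6) = 0.004768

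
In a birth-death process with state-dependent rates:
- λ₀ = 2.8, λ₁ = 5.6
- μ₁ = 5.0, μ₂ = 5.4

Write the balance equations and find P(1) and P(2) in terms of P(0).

Balance equations:
State 0: λ₀P₀ = μ₁P₁ → P₁ = (λ₀/μ₁)P₀ = (2.8/5.0)P₀ = 0.5600P₀
State 1: P₂ = (λ₀λ₁)/(μ₁μ₂)P₀ = (2.8×5.6)/(5.0×5.4)P₀ = 0.5807P₀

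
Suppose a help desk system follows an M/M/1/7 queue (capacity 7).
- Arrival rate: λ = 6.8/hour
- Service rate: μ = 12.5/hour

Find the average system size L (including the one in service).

ρ = λ/μ = 6.8/12.5 = 0.5440
P₀ = (1-ρ)/(1-ρ^(K+1)) = (1-0.5440)/(1-0.5440^8) = 0.4560/0.9923 = 0.4595
P_K = P₀×ρ^K = 0.4595 × 0.5440^7 = 0.4595 × 0.01410 = 0.006479
L = ρ[1 - (K+1)ρ^K + Kρ^(K+1)] / [(1-ρ)(1-ρ^(K+1))]
L = 0.5440 × (1 - 8×0.01410 + 7×0.007670) / ((1 - 0.5440) × (1 - 0.007670)) = 1.1311 tickets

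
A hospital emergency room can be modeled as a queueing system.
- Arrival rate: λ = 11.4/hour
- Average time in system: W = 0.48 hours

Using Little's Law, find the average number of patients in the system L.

Little's Law: L = λW
L = 11.4 × 0.48 = 5.4720 patients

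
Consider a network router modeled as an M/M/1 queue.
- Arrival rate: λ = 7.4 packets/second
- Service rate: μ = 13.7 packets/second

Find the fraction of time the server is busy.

Server utilization: ρ = λ/μ
ρ = 7.4/13.7 = 0.5401
The server is busy 54.01% of the time.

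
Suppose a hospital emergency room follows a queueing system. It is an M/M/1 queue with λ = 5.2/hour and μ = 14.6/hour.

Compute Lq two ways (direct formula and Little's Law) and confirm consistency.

Method 1 (direct): Lq = λ²/(μ(μ-λ)) = 27.04/(14.6 × 9.40) = 0.1970

Method 2 (Little's Law):
W = 1/(μ-λ) = 1/9.40 = 0.10638
Wq = W - 1/μ = 0.10638 - 0.068493 = 0.03789
Lq = λWq = 5.2 × 0.03789 = 0.1970 ✔ (matches Method 1)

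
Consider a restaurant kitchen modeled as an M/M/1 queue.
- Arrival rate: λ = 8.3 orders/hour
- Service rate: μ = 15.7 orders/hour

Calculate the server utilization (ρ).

Server utilization: ρ = λ/μ
ρ = 8.3/15.7 = 0.5287
The server is busy 52.87% of the time.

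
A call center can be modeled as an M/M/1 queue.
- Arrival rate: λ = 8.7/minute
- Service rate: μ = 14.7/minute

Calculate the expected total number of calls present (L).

ρ = λ/μ = 8.7/14.7 = 0.5918
For M/M/1: L = λ/(μ-λ)
L = 8.7/(14.7-8.7) = 8.7/6.00
L = 1.4500 calls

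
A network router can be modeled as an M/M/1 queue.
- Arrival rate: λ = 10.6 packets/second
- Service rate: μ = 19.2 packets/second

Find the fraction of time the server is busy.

Server utilization: ρ = λ/μ
ρ = 10.6/19.2 = 0.5521
The server is busy 55.21% of the time.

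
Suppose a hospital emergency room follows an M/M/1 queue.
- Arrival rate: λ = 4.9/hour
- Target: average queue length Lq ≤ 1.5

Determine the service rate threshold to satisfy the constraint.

For M/M/1: Lq = λ²/(μ(μ-λ))
Need Lq ≤ 1.5, i.e. μ(μ-λ) ≥ λ²/1.5
μ² - 4.9μ - 24.01/1.5 ≥ 0  →  μ² - 4.9μ - 16.00667 ≥ 0
Quadratic formula (positive root): μ = [λ + √(λ² + 4×16.00667)]/2
Discriminant: 24.01 + 4×16.00667 = 88.0367, √88.0367 = 9.3828
μ ≥ (4.9 + 9.3828)/2 = 7.1414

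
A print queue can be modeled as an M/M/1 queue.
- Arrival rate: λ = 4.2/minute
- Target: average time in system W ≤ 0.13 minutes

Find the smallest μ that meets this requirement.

For M/M/1: W = 1/(μ-λ)
Need W ≤ 0.13, so 1/(μ-λ) ≤ 0.13
μ - λ ≥ 1/0.13 = 7.6923
μ ≥ 4.2 + 7.6923 = 11.8923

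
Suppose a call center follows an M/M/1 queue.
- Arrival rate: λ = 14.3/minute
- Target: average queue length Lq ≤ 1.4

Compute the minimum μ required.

For M/M/1: Lq = λ²/(μ(μ-λ))
Need Lq ≤ 1.4, i.e. μ(μ-λ) ≥ λ²/1.4
μ² - 14.3μ - 204.49/1.4 ≥ 0  →  μ² - 14.3μ - 146.064286 ≥ 0
Quadratic formula (positive root): μ = [λ + √(λ² + 4×146.064286)]/2
Discriminant: 204.49 + 4×146.064286 = 788.7471, √788.7471 = 28.0846
μ ≥ (14.3 + 28.0846)/2 = 21.1923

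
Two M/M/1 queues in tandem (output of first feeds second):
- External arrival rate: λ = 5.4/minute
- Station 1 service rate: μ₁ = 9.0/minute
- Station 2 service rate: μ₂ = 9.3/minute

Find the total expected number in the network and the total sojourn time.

By Jackson's theorem, each station behaves as independent M/M/1.
Station 1: ρ₁ = 5.4/9.0 = 0.6000, L₁ = ρ₁/(1-ρ₁) = λ/(μ₁-λ) = 5.4/3.60 = 1.5000
Station 2: ρ₂ = 5.4/9.3 = 0.5806, L₂ = ρ₂/(1-ρ₂) = λ/(μ₂-λ) = 5.4/3.90 = 1.3846
Total: L = L₁ + L₂ = 1.5000 + 1.3846 = 2.8846
W = L/λ = 2.8846/5.4 = 0.5342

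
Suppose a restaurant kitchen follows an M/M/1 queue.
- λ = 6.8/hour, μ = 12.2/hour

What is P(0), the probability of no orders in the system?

ρ = λ/μ = 6.8/12.2 = 0.5574
P(0) = 1 - ρ = 1 - 0.5574 = 0.4426
The server is idle 44.26% of the time.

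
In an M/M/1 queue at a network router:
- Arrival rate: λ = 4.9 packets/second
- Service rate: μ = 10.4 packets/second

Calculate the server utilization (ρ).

Server utilization: ρ = λ/μ
ρ = 4.9/10.4 = 0.4712
The server is busy 47.12% of the time.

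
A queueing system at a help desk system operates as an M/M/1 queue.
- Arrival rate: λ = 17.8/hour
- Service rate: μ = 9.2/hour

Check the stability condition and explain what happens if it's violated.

Stability requires ρ = λ/(cμ) < 1
ρ = 17.8/(1 × 9.2) = 17.8/9.20 = 1.9348
Since 1.9348 ≥ 1, the system is UNSTABLE.
Queue grows without bound. Need μ > λ = 17.8.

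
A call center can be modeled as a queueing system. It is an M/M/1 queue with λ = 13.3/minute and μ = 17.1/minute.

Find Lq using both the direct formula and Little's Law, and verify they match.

Method 1 (direct): Lq = λ²/(μ(μ-λ)) = 176.89/(17.1 × 3.80) = 2.7222

Method 2 (Little's Law):
W = 1/(μ-λ) = 1/3.80 = 0.26316
Wq = W - 1/μ = 0.26316 - 0.058480 = 0.20468
Lq = λWq = 13.3 × 0.20468 = 2.7222 ✔ (matches Method 1)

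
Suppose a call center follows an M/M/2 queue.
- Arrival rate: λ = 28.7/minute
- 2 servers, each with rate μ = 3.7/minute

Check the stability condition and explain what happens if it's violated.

Stability requires ρ = λ/(cμ) < 1
ρ = 28.7/(2 × 3.7) = 28.7/7.40 = 3.8784
Since 3.8784 ≥ 1, the system is UNSTABLE.
Need c > λ/μ = 28.7/3.7 = 7.76.
Minimum servers needed: c = 8.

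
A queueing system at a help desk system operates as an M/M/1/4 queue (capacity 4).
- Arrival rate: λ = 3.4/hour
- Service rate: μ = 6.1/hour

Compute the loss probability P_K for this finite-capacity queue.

ρ = λ/μ = 3.4/6.1 = 0.5574
P₀ = (1-ρ)/(1-ρ^(K+1)) = (1-0.5574)/(1-0.5574^5) = 0.4426/0.9462 = 0.4678
P_K = P₀×ρ^K = 0.46777 × 0.5574^4 = 0.46777 × 0.096531 = 0.04515
Blocking probability = 4.51%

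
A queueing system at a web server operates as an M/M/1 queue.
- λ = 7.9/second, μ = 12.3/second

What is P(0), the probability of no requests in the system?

ρ = λ/μ = 7.9/12.3 = 0.6423
P(0) = 1 - ρ = 1 - 0.6423 = 0.3577
The server is idle 35.77% of the time.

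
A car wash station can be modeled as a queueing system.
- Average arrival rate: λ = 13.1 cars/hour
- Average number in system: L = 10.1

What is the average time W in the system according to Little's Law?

Little's Law: L = λW, so W = L/λ
W = 10.1/13.1 = 0.7710 hours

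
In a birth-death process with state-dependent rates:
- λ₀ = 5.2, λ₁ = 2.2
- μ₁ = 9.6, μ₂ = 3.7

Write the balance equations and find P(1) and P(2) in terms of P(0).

Balance equations:
State 0: λ₀P₀ = μ₁P₁ → P₁ = (λ₀/μ₁)P₀ = (5.2/9.6)P₀ = 0.5417P₀
State 1: P₂ = (λ₀λ₁)/(μ₁μ₂)P₀ = (5.2×2.2)/(9.6×3.7)P₀ = 0.3221P₀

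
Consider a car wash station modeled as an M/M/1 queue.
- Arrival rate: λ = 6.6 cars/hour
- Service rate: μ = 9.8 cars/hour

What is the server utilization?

Server utilization: ρ = λ/μ
ρ = 6.6/9.8 = 0.6735
The server is busy 67.35% of the time.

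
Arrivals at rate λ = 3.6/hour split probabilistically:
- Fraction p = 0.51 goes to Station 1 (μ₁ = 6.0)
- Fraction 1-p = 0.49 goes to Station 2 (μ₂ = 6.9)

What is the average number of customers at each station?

Effective rates: λ₁ = 3.6×0.51 = 1.836, λ₂ = 3.6×0.49 = 1.764
Station 1: ρ₁ = 1.836/6.0 = 0.3060, L₁ = ρ₁/(1-ρ₁) = 0.3060/(1-0.3060) = 0.4409
Station 2: ρ₂ = 1.764/6.9 = 0.2557, L₂ = ρ₂/(1-ρ₂) = 0.2557/(1-0.2557) = 0.3435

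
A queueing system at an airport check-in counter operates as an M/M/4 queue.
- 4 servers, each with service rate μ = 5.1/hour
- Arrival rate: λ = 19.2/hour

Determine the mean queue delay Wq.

Traffic intensity: ρ = λ/(cμ) = 19.2/(4×5.1) = 0.9412
Since ρ = 0.9412 < 1, system is stable.
Offered load a = λ/μ = cρ = 19.2/5.1 = 3.7647
P₀ = [ Σₙ₌₀^3 aⁿ/n! + a^4/(4!(1-ρ)) ]⁻¹
Σ = a^0/0! + a^1/1! + a^2/2! + a^3/3! = 1.0000 + 3.7647 + 7.0865 + 8.8929 = 20.7441
a^4/(4!(1-ρ)) = 200.8742/(24 × 0.05882353) = 142.2859
P₀ = 1/(20.7441 + 142.2859) = 0.006134
Lq = P₀·a^4·ρ / (4!(1-ρ)²) = 0.0061338 × 200.8742 × 0.94118 / (24 × 0.0034602) = 13.9641
Wq = Lq/λ = 13.9641/19.2 = 0.7273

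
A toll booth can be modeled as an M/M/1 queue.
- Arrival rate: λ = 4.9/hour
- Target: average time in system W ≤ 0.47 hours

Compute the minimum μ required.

For M/M/1: W = 1/(μ-λ)
Need W ≤ 0.47, so 1/(μ-λ) ≤ 0.47
μ - λ ≥ 1/0.47 = 2.1277
μ ≥ 4.9 + 2.1277 = 7.0277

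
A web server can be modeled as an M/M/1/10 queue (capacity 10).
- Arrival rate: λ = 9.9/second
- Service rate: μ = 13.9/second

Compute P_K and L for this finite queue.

ρ = λ/μ = 9.9/13.9 = 0.71223
P₀ = (1-ρ)/(1-ρ^(K+1)) = (1-0.71223)/(1-0.71223^11) = 0.2878/0.9761 = 0.2948
P_K = P₀×ρ^K = 0.29482 × 0.71223^10 = 0.29482 × 0.033589 = 0.009903
Blocking probability P_10 = 0.009903 (0.99%)
L = ρ[1 - (K+1)ρ^K + Kρ^(K+1)] / [(1-ρ)(1-ρ^(K+1))]
L = 0.71223 × (1 - 11×0.033589 + 10×0.023923) / ((1 - 0.71223) × (1 - 0.023923)) = 2.2054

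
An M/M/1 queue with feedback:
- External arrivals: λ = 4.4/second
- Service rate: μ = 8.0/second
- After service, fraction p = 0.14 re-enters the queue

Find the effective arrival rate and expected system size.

Effective arrival rate: λ_eff = λ/(1-p) = 4.4/(1-0.14) = 4.4/0.86 = 5.11628
ρ = λ_eff/μ = 5.11628/8.0 = 0.63953
L = ρ/(1-ρ) = 0.63953/(1-0.63953) = 1.7742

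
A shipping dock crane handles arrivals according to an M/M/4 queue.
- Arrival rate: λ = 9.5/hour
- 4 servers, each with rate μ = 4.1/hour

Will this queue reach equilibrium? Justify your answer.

Stability requires ρ = λ/(cμ) < 1
ρ = 9.5/(4 × 4.1) = 9.5/16.40 = 0.5793
Since 0.5793 < 1, the system is STABLE.
The servers are busy 57.93% of the time.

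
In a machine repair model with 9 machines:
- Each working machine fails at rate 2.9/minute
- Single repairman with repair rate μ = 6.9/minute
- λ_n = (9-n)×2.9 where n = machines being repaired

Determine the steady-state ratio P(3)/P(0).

P(3)/P(0) = ∏_{i=0}^{3-1} λ_i/μ_{i+1}
= (9-0)×2.9/6.9 × (9-1)×2.9/6.9 × (9-2)×2.9/6.9
= 37.4177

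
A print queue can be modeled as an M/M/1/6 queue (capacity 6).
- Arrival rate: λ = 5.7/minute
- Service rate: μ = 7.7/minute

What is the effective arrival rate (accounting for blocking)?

ρ = λ/μ = 5.7/7.7 = 0.74026
P₀ = (1-ρ)/(1-ρ^(K+1)) = (1-0.74026)/(1-0.74026^7) = 0.25974/0.87819 = 0.2958
P_K = P₀×ρ^K = 0.29577 × 0.74026^6 = 0.29577 × 0.16455 = 0.04867
λ_eff = λ(1-P_K) = 5.7 × (1 - 0.04867) = 5.7 × 0.95133 = 5.4226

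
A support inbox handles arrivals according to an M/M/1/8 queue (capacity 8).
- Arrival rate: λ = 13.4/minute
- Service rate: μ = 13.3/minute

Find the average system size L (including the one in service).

ρ = λ/μ = 13.4/13.3 = 1.00752
P₀ = (1-ρ)/(1-ρ^(K+1)) = (1-1.00752)/(1-1.00752^9) = -0.007520/-0.06975 = 0.1078
P_K = P₀×ρ^K = 0.1078 × 1.00752^8 = 0.1078 × 1.0618 = 0.1145
L = ρ[1 - (K+1)ρ^K + Kρ^(K+1)] / [(1-ρ)(1-ρ^(K+1))]
L = 1.00752 × (1 - 9×1.06176745 + 8×1.06975194) / ((1 - 1.00752) × (1 - 1.06975194)) = 4.0499 emails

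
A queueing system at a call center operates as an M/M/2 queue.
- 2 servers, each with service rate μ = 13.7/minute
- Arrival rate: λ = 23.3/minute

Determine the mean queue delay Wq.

Traffic intensity: ρ = λ/(cμ) = 23.3/(2×13.7) = 0.8504
Since ρ = 0.8504 < 1, system is stable.
Offered load a = λ/μ = cρ = 23.3/13.7 = 1.7007
P₀ = [ Σₙ₌₀^1 aⁿ/n! + a^2/(2!(1-ρ)) ]⁻¹
Σ = a^0/0! + a^1/1! = 1.0000 + 1.7007 = 2.7007
a^2/(2!(1-ρ)) = 2.89248/(2 × 0.149635) = 9.6651
P₀ = 1/(2.7007 + 9.6651) = 0.08087
Lq = P₀·a^2·ρ / (2!(1-ρ)²) = 0.0808679 × 2.89248 × 0.850365 / (2 × 0.0223906) = 4.4418
Wq = Lq/λ = 4.4418/23.3 = 0.1906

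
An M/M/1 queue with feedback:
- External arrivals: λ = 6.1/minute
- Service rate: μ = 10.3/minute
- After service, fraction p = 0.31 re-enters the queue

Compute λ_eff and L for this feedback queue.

Effective arrival rate: λ_eff = λ/(1-p) = 6.1/(1-0.31) = 6.1/0.69 = 8.84058
ρ = λ_eff/μ = 8.84058/10.3 = 0.858309
L = ρ/(1-ρ) = 0.858309/(1-0.858309) = 6.0576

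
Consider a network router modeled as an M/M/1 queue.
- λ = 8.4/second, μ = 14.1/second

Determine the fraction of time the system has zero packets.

ρ = λ/μ = 8.4/14.1 = 0.5957
P(0) = 1 - ρ = 1 - 0.5957 = 0.4043
The server is idle 40.43% of the time.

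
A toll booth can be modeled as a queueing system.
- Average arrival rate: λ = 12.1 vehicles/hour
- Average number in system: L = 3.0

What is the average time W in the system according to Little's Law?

Little's Law: L = λW, so W = L/λ
W = 3.0/12.1 = 0.2479 hours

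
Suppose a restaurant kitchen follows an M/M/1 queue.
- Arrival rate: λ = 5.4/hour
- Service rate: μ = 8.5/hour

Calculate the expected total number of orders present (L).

ρ = λ/μ = 5.4/8.5 = 0.6353
For M/M/1: L = λ/(μ-λ)
L = 5.4/(8.5-5.4) = 5.4/3.10
L = 1.7419 orders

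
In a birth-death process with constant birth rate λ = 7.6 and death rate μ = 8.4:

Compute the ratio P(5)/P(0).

For constant rates: P(n)/P(0) = (λ/μ)^n
P(5)/P(0) = (7.6/8.4)^5 = 0.90476^5 = 0.6063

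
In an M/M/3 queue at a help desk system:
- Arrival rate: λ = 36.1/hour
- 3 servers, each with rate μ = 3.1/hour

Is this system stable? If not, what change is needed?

Stability requires ρ = λ/(cμ) < 1
ρ = 36.1/(3 × 3.1) = 36.1/9.30 = 3.8817
Since 3.8817 ≥ 1, the system is UNSTABLE.
Need c > λ/μ = 36.1/3.1 = 11.65.
Minimum servers needed: c = 12.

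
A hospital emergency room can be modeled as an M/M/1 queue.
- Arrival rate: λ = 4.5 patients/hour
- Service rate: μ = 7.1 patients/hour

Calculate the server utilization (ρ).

Server utilization: ρ = λ/μ
ρ = 4.5/7.1 = 0.6338
The server is busy 63.38% of the time.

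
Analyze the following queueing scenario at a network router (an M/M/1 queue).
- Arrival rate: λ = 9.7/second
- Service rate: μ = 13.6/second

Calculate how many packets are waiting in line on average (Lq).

ρ = λ/μ = 9.7/13.6 = 0.7132
For M/M/1: Lq = λ²/(μ(μ-λ))
Lq = 94.09/(13.6 × 3.90)
Lq = 1.7739 packets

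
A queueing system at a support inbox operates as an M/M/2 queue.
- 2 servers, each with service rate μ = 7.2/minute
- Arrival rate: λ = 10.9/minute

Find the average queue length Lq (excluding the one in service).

Traffic intensity: ρ = λ/(cμ) = 10.9/(2×7.2) = 0.7569
Since ρ = 0.7569 < 1, system is stable.
Offered load a = λ/μ = cρ = 10.9/7.2 = 1.5139
P₀ = [ Σₙ₌₀^1 aⁿ/n! + a^2/(2!(1-ρ)) ]⁻¹
Σ = a^0/0! + a^1/1! = 1.0000 + 1.5139 = 2.5139
a^2/(2!(1-ρ)) = 2.2919/(2 × 0.24306) = 4.7147
P₀ = 1/(2.5139 + 4.7147) = 0.1383
Lq = P₀·a^2·ρ / (2!(1-ρ)²) = 0.138340 × 2.29186 × 0.756944 / (2 × 0.0590760) = 2.0312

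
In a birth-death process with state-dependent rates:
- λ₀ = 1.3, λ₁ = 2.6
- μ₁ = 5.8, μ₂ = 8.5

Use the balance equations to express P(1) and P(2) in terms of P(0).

Balance equations:
State 0: λ₀P₀ = μ₁P₁ → P₁ = (λ₀/μ₁)P₀ = (1.3/5.8)P₀ = 0.2241P₀
State 1: P₂ = (λ₀λ₁)/(μ₁μ₂)P₀ = (1.3×2.6)/(5.8×8.5)P₀ = 0.06856P₀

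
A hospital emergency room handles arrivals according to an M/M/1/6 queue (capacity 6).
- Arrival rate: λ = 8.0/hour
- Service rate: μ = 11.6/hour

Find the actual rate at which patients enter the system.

ρ = λ/μ = 8.0/11.6 = 0.68966
P₀ = (1-ρ)/(1-ρ^(K+1)) = (1-0.68966)/(1-0.68966^7) = 0.3103/0.9258 = 0.3352
P_K = P₀×ρ^K = 0.3352 × 0.68966^6 = 0.3352 × 0.1076 = 0.03607
λ_eff = λ(1-P_K) = 8.0 × (1 - 0.036068) = 8.0 × 0.963932 = 7.7115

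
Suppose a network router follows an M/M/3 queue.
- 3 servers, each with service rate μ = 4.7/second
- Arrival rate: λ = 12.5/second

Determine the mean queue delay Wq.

Traffic intensity: ρ = λ/(cμ) = 12.5/(3×4.7) = 0.8865
Since ρ = 0.8865 < 1, system is stable.
Offered load a = λ/μ = cρ = 12.5/4.7 = 2.6596
P₀ = [ Σₙ₌₀^2 aⁿ/n! + a^3/(3!(1-ρ)) ]⁻¹
Σ = a^0/0! + a^1/1! + a^2/2! = 1.00000 + 2.65957 + 3.53667 = 7.1962
a^3/(3!(1-ρ)) = 18.81206/(6 × 0.1134752) = 27.6302
P₀ = 1/(7.1962 + 27.6302) = 0.02871
Lq = P₀·a^3·ρ / (3!(1-ρ)²) = 0.0287138 × 18.8121 × 0.886525 / (6 × 0.0128766) = 6.1982
Wq = Lq/λ = 6.1982/12.5 = 0.4959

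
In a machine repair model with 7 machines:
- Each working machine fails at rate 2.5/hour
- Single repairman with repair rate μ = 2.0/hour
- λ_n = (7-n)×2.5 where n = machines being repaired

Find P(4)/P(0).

P(4)/P(0) = ∏_{i=0}^{4-1} λ_i/μ_{i+1}
= (7-0)×2.5/2.0 × (7-1)×2.5/2.0 × (7-2)×2.5/2.0 × (7-3)×2.5/2.0
= 2050.7812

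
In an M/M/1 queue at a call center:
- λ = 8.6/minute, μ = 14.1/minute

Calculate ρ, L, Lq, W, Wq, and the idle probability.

Step 1: ρ = λ/μ = 8.6/14.1 = 0.6099
Step 2: L = λ/(μ-λ) = 8.6/5.50 = 1.5636
Step 3: Lq = λ²/(μ(μ-λ)) = 73.96/(14.1×5.50) = 0.9537
Step 4: W = 1/(μ-λ) = 1/5.50 = 0.181818
Step 5: Wq = λ/(μ(μ-λ)) = 8.6/(14.1×5.50) = 0.1109
Step 6: P(0) = 1-ρ = 0.3901
Verify: L = λW = 8.6×0.181818 = 1.5636 ✔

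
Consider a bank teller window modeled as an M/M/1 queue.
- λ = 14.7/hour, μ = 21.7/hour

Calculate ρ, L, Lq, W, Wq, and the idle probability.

Step 1: ρ = λ/μ = 14.7/21.7 = 0.6774
Step 2: L = λ/(μ-λ) = 14.7/7.00 = 2.1000
Step 3: Lq = λ²/(μ(μ-λ)) = 216.09/(21.7×7.00) = 1.4226
Step 4: W = 1/(μ-λ) = 1/7.00 = 0.14286
Step 5: Wq = λ/(μ(μ-λ)) = 14.7/(21.7×7.00) = 0.09677
Step 6: P(0) = 1-ρ = 0.3226
Verify: L = λW = 14.7×0.14286 = 2.1000 ✔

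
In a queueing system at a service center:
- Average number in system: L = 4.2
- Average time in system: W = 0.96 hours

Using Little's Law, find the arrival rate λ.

Little's Law: L = λW, so λ = L/W
λ = 4.2/0.96 = 4.3750 customers/hour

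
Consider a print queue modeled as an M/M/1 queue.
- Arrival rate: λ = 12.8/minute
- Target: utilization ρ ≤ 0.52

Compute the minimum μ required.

ρ = λ/μ, so μ = λ/ρ
μ ≥ 12.8/0.52 = 24.6154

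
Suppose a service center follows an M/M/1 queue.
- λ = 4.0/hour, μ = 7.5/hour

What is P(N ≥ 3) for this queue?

ρ = λ/μ = 4.0/7.5 = 0.5333
P(N ≥ n) = ρⁿ
P(N ≥ 3) = 0.5333^3
P(N ≥ 3) = 0.1517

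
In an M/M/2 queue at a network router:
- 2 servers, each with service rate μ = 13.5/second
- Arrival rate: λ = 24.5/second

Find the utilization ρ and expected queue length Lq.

Traffic intensity: ρ = λ/(cμ) = 24.5/(2×13.5) = 0.9074
Since ρ = 0.9074 < 1, system is stable.
Offered load a = λ/μ = cρ = 24.5/13.5 = 1.8148
P₀ = [ Σₙ₌₀^1 aⁿ/n! + a^2/(2!(1-ρ)) ]⁻¹
Σ = a^0/0! + a^1/1! = 1.0000 + 1.8148 = 2.8148
a^2/(2!(1-ρ)) = 3.29355/(2 × 0.0925926) = 17.7852
P₀ = 1/(2.8148 + 17.7852) = 0.04854
Lq = P₀·a^2·ρ / (2!(1-ρ)²) = 0.0485437 × 3.29355 × 0.907407 / (2 × 0.00857339) = 8.4609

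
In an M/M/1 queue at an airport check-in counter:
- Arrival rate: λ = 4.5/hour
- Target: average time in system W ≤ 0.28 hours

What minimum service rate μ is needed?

For M/M/1: W = 1/(μ-λ)
Need W ≤ 0.28, so 1/(μ-λ) ≤ 0.28
μ - λ ≥ 1/0.28 = 3.5714
μ ≥ 4.5 + 3.5714 = 8.0714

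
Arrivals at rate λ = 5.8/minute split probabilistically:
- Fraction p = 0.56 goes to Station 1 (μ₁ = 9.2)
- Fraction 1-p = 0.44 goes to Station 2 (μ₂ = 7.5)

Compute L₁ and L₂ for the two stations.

Effective rates: λ₁ = 5.8×0.56 = 3.248, λ₂ = 5.8×0.44 = 2.552
Station 1: ρ₁ = 3.248/9.2 = 0.35304, L₁ = ρ₁/(1-ρ₁) = 0.35304/(1-0.35304) = 0.5457
Station 2: ρ₂ = 2.552/7.5 = 0.3403, L₂ = ρ₂/(1-ρ₂) = 0.3403/(1-0.3403) = 0.5158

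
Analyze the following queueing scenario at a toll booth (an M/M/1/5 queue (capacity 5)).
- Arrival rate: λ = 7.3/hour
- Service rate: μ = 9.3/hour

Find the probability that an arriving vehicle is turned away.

ρ = λ/μ = 7.3/9.3 = 0.78495
P₀ = (1-ρ)/(1-ρ^(K+1)) = (1-0.78495)/(1-0.78495^6) = 0.21505/0.76609 = 0.2807
P_K = P₀×ρ^K = 0.2807 × 0.78495^5 = 0.2807 × 0.2980 = 0.08365
Blocking probability = 8.36%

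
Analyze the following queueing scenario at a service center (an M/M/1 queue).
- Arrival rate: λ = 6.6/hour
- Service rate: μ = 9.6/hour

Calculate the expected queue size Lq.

ρ = λ/μ = 6.6/9.6 = 0.6875
For M/M/1: Lq = λ²/(μ(μ-λ))
Lq = 43.56/(9.6 × 3.00)
Lq = 1.5125 customers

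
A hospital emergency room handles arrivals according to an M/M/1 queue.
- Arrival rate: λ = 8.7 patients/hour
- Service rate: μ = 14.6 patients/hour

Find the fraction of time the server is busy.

Server utilization: ρ = λ/μ
ρ = 8.7/14.6 = 0.5959
The server is busy 59.59% of the time.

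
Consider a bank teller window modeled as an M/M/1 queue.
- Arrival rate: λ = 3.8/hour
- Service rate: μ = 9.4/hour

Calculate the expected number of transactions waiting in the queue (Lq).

ρ = λ/μ = 3.8/9.4 = 0.4043
For M/M/1: Lq = λ²/(μ(μ-λ))
Lq = 14.44/(9.4 × 5.60)
Lq = 0.2743 transactions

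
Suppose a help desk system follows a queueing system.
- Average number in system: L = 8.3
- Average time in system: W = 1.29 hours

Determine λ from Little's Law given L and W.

Little's Law: L = λW, so λ = L/W
λ = 8.3/1.29 = 6.4341 tickets/hour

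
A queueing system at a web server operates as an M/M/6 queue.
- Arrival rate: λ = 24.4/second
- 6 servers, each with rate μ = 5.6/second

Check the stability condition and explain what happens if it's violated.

Stability requires ρ = λ/(cμ) < 1
ρ = 24.4/(6 × 5.6) = 24.4/33.60 = 0.7262
Since 0.7262 < 1, the system is STABLE.
The servers are busy 72.62% of the time.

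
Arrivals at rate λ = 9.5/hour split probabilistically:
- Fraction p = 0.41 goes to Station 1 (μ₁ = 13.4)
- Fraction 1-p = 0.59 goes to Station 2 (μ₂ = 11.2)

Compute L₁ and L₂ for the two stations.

Effective rates: λ₁ = 9.5×0.41 = 3.895, λ₂ = 9.5×0.59 = 5.605
Station 1: ρ₁ = 3.895/13.4 = 0.2907, L₁ = ρ₁/(1-ρ₁) = 0.2907/(1-0.2907) = 0.4098
Station 2: ρ₂ = 5.605/11.2 = 0.50045, L₂ = ρ₂/(1-ρ₂) = 0.50045/(1-0.50045) = 1.0018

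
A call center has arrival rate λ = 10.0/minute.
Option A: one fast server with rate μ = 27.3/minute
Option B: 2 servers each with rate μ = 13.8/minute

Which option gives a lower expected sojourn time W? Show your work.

Option A: single server μ = 27.3 (M/M/1)
  ρ_A = 10.0/27.3 = 0.3663
  W_A = 1/(μ-λ) = 1/(27.3-10.0) = 1/17.30 = 0.05780

Option B: 2 servers μ = 13.8 (M/M/2)
  ρ_B = λ/(cμ) = 10.0/(2×13.8) = 0.3623
  Offered load a = λ/μ = cρ = 10.0/13.8 = 0.7246
  P₀ = [ Σₙ₌₀^1 aⁿ/n! + a^2/(2!(1-ρ)) ]⁻¹
  Σ = a^0/0! + a^1/1! = 1.0000 + 0.7246 = 1.7246
  a^2/(2!(1-ρ)) = 0.5251/(2 × 0.6377) = 0.4117
  P₀ = 1/(1.7246 + 0.4117) = 0.4681
  Lq = P₀·a^2·ρ / (2!(1-ρ)²) = 0.4681 × 0.5251 × 0.3623 / (2 × 0.4066) = 0.1095
  Wq_B = Lq/λ = 0.1095/10.0 = 0.01095
  W_B = Wq_B + 1/μ = 0.01095 + 0.07246 = 0.08341

Since W_A = 0.05780 < W_B = 0.08341, Option A (single fast server) has the shorter time in system.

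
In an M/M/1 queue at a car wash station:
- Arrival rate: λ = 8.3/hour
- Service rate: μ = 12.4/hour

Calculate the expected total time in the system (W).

First, compute utilization: ρ = λ/μ = 8.3/12.4 = 0.6694
For M/M/1: W = 1/(μ-λ)
W = 1/(12.4-8.3) = 1/4.10
W = 0.2439 hours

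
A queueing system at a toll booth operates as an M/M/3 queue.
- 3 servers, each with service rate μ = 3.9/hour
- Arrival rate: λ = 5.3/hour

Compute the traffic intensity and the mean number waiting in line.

Traffic intensity: ρ = λ/(cμ) = 5.3/(3×3.9) = 0.4530
Since ρ = 0.4530 < 1, system is stable.
Offered load a = λ/μ = cρ = 5.3/3.9 = 1.3590
P₀ = [ Σₙ₌₀^2 aⁿ/n! + a^3/(3!(1-ρ)) ]⁻¹
Σ = a^0/0! + a^1/1! + a^2/2! = 1.0000 + 1.3590 + 0.9234 = 3.2824
a^3/(3!(1-ρ)) = 2.5098/(6 × 0.5470) = 0.7647
P₀ = 1/(3.2824 + 0.7647) = 0.2471
Lq = P₀·a^3·ρ / (3!(1-ρ)²) = 0.2471 × 2.5098 × 0.4530 / (6 × 0.2992) = 0.1565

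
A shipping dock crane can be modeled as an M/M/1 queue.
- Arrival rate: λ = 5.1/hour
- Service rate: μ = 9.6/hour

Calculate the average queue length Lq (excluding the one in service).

ρ = λ/μ = 5.1/9.6 = 0.5312
For M/M/1: Lq = λ²/(μ(μ-λ))
Lq = 26.01/(9.6 × 4.50)
Lq = 0.6021 containers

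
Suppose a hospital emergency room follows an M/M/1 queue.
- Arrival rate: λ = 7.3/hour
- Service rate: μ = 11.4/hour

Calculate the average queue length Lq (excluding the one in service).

ρ = λ/μ = 7.3/11.4 = 0.6404
For M/M/1: Lq = λ²/(μ(μ-λ))
Lq = 53.29/(11.4 × 4.10)
Lq = 1.1401 patients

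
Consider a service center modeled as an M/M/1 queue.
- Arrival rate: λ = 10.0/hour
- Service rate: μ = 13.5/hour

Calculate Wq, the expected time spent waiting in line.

First, compute utilization: ρ = λ/μ = 10.0/13.5 = 0.7407
For M/M/1: Wq = λ/(μ(μ-λ))
Wq = 10.0/(13.5 × (13.5-10.0))
Wq = 10.0/(13.5 × 3.50)
Wq = 0.2116 hours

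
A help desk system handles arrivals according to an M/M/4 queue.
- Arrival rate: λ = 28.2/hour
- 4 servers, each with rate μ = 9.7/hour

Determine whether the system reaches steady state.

Stability requires ρ = λ/(cμ) < 1
ρ = 28.2/(4 × 9.7) = 28.2/38.80 = 0.7268
Since 0.7268 < 1, the system is STABLE.
The servers are busy 72.68% of the time.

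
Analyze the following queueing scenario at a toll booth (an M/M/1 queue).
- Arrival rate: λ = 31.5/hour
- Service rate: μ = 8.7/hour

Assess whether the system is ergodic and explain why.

Stability requires ρ = λ/(cμ) < 1
ρ = 31.5/(1 × 8.7) = 31.5/8.70 = 3.6207
Since 3.6207 ≥ 1, the system is UNSTABLE.
Queue grows without bound. Need μ > λ = 31.5.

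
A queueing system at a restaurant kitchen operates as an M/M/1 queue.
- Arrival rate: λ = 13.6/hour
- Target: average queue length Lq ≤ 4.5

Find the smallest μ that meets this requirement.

For M/M/1: Lq = λ²/(μ(μ-λ))
Need Lq ≤ 4.5, i.e. μ(μ-λ) ≥ λ²/4.5
μ² - 13.6μ - 184.96/4.5 ≥ 0  →  μ² - 13.6μ - 41.10222 ≥ 0
Quadratic formula (positive root): μ = [λ + √(λ² + 4×41.10222)]/2
Discriminant: 184.96 + 4×41.10222 = 349.3689, √349.3689 = 18.6914
μ ≥ (13.6 + 18.6914)/2 = 16.1457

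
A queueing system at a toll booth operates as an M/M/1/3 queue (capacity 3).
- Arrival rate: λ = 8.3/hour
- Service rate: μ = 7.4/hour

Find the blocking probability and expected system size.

ρ = λ/μ = 8.3/7.4 = 1.1216
P₀ = (1-ρ)/(1-ρ^(K+1)) = (1-1.1216)/(1-1.1216^4) = -0.12160/-0.58253 = 0.2087
P_K = P₀×ρ^K = 0.2087 × 1.1216^3 = 0.2087 × 1.4110 = 0.2945
Blocking probability P_3 = 0.2945 (29.45%)
L = ρ[1 - (K+1)ρ^K + Kρ^(K+1)] / [(1-ρ)(1-ρ^(K+1))]
L = 1.1216 × (1 - 4×1.410958 + 3×1.582530) / ((1 - 1.1216) × (1 - 1.582530)) = 1.6429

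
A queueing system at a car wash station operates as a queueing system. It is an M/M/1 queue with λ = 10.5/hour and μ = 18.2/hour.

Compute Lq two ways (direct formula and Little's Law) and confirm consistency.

Method 1 (direct): Lq = λ²/(μ(μ-λ)) = 110.25/(18.2 × 7.70) = 0.7867

Method 2 (Little's Law):
W = 1/(μ-λ) = 1/7.70 = 0.12987
Wq = W - 1/μ = 0.12987 - 0.054945 = 0.074925
Lq = λWq = 10.5 × 0.074925 = 0.7867 ✔ (matches Method 1)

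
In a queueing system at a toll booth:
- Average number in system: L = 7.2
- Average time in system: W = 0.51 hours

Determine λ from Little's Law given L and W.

Little's Law: L = λW, so λ = L/W
λ = 7.2/0.51 = 14.1176 vehicles/hour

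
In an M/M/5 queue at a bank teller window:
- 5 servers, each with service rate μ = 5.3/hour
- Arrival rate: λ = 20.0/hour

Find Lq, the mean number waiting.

Traffic intensity: ρ = λ/(cμ) = 20.0/(5×5.3) = 0.7547
Since ρ = 0.7547 < 1, system is stable.
Offered load a = λ/μ = cρ = 20.0/5.3 = 3.7736
P₀ = [ Σₙ₌₀^4 aⁿ/n! + a^5/(5!(1-ρ)) ]⁻¹
Σ = a^0/0! + a^1/1! + a^2/2! + a^3/3! + a^4/4! = 1.0000 + 3.7736 + 7.1200 + 8.9559 + 8.4490 = 29.2985
a^5/(5!(1-ρ)) = 765.1924/(120 × 0.245283) = 25.9969
P₀ = 1/(29.2985 + 25.9969) = 0.01808
Lq = P₀·a^5·ρ / (5!(1-ρ)²) = 0.018085 × 765.1924 × 0.75472 / (120 × 0.060164) = 1.4466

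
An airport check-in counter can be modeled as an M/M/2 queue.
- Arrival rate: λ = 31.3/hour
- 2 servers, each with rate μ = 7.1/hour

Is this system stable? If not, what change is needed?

Stability requires ρ = λ/(cμ) < 1
ρ = 31.3/(2 × 7.1) = 31.3/14.20 = 2.2042
Since 2.2042 ≥ 1, the system is UNSTABLE.
Need c > λ/μ = 31.3/7.1 = 4.41.
Minimum servers needed: c = 5.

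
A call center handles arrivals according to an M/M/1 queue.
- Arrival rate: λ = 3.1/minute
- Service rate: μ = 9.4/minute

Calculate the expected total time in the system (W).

First, compute utilization: ρ = λ/μ = 3.1/9.4 = 0.3298
For M/M/1: W = 1/(μ-λ)
W = 1/(9.4-3.1) = 1/6.30
W = 0.1587 minutes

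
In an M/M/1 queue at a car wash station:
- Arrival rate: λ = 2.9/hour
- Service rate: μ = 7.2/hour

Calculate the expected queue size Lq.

ρ = λ/μ = 2.9/7.2 = 0.4028
For M/M/1: Lq = λ²/(μ(μ-λ))
Lq = 8.41/(7.2 × 4.30)
Lq = 0.2716 cars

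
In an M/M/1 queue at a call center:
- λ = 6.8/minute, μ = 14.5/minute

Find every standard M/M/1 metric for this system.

Step 1: ρ = λ/μ = 6.8/14.5 = 0.4690
Step 2: L = λ/(μ-λ) = 6.8/7.70 = 0.8831
Step 3: Lq = λ²/(μ(μ-λ)) = 46.24/(14.5×7.70) = 0.4142
Step 4: W = 1/(μ-λ) = 1/7.70 = 0.12987
Step 5: Wq = λ/(μ(μ-λ)) = 6.8/(14.5×7.70) = 0.06090
Step 6: P(0) = 1-ρ = 0.5310
Verify: L = λW = 6.8×0.12987 = 0.8831 ✔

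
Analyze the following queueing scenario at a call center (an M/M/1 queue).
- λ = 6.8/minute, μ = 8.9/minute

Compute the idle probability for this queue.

ρ = λ/μ = 6.8/8.9 = 0.7640
P(0) = 1 - ρ = 1 - 0.7640 = 0.2360
The server is idle 23.60% of the time.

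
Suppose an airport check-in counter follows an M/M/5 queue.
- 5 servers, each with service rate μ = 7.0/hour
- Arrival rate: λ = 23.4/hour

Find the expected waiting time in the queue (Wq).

Traffic intensity: ρ = λ/(cμ) = 23.4/(5×7.0) = 0.6686
Since ρ = 0.6686 < 1, system is stable.
Offered load a = λ/μ = cρ = 23.4/7.0 = 3.3429
P₀ = [ Σₙ₌₀^4 aⁿ/n! + a^5/(5!(1-ρ)) ]⁻¹
Σ = a^0/0! + a^1/1! + a^2/2! + a^3/3! + a^4/4! = 1.0000 + 3.3429 + 5.5873 + 6.2259 + 5.2031 = 21.3592
a^5/(5!(1-ρ)) = 417.4352/(120 × 0.3314286) = 10.4959
P₀ = 1/(21.3592 + 10.4959) = 0.03139
Lq = P₀·a^5·ρ / (5!(1-ρ)²) = 0.031392 × 417.4352 × 0.66857 / (120 × 0.10984) = 0.6647
Wq = Lq/λ = 0.66466/23.4 = 0.02840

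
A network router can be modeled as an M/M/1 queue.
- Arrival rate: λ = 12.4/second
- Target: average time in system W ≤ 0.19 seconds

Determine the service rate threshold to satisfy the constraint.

For M/M/1: W = 1/(μ-λ)
Need W ≤ 0.19, so 1/(μ-λ) ≤ 0.19
μ - λ ≥ 1/0.19 = 5.2632
μ ≥ 12.4 + 5.2632 = 17.6632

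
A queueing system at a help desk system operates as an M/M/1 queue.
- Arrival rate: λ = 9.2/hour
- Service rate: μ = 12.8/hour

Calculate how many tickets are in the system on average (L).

ρ = λ/μ = 9.2/12.8 = 0.7187
For M/M/1: L = λ/(μ-λ)
L = 9.2/(12.8-9.2) = 9.2/3.60
L = 2.5556 tickets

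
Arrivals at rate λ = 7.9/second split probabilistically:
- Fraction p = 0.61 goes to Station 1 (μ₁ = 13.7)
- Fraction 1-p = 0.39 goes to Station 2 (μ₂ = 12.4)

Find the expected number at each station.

Effective rates: λ₁ = 7.9×0.61 = 4.819, λ₂ = 7.9×0.39 = 3.081
Station 1: ρ₁ = 4.819/13.7 = 0.35175, L₁ = ρ₁/(1-ρ₁) = 0.35175/(1-0.35175) = 0.5426
Station 2: ρ₂ = 3.081/12.4 = 0.24847, L₂ = ρ₂/(1-ρ₂) = 0.24847/(1-0.24847) = 0.3306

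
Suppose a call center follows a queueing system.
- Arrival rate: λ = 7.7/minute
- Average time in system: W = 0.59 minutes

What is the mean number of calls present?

Little's Law: L = λW
L = 7.7 × 0.59 = 4.5430 calls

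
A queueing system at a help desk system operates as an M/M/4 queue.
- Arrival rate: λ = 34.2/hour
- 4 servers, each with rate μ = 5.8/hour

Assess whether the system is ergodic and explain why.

Stability requires ρ = λ/(cμ) < 1
ρ = 34.2/(4 × 5.8) = 34.2/23.20 = 1.4741
Since 1.4741 ≥ 1, the system is UNSTABLE.
Need c > λ/μ = 34.2/5.8 = 5.90.
Minimum servers needed: c = 6.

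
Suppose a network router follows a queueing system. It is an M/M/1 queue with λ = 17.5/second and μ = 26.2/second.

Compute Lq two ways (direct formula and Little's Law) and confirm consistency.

Method 1 (direct): Lq = λ²/(μ(μ-λ)) = 306.25/(26.2 × 8.70) = 1.3436

Method 2 (Little's Law):
W = 1/(μ-λ) = 1/8.70 = 0.114943
Wq = W - 1/μ = 0.114943 - 0.0381679 = 0.076775
Lq = λWq = 17.5 × 0.076775 = 1.3436 ✔ (matches Method 1)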